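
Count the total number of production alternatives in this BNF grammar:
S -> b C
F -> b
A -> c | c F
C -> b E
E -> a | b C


Counting alternatives per rule:
  S: 1 alternative(s)
  F: 1 alternative(s)
  A: 2 alternative(s)
  C: 1 alternative(s)
  E: 2 alternative(s)
Sum: 1 + 1 + 2 + 1 + 2 = 7

7


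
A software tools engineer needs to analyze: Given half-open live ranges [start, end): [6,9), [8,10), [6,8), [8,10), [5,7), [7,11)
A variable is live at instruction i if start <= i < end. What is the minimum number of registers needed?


Live ranges:
  Var0: [6, 9)
  Var1: [8, 10)
  Var2: [6, 8)
  Var3: [8, 10)
  Var4: [5, 7)
  Var5: [7, 11)
Sweep-line events (position, delta, active):
  pos=5 start -> active=1
  pos=6 start -> active=2
  pos=6 start -> active=3
  pos=7 end -> active=2
  pos=7 start -> active=3
  pos=8 end -> active=2
  pos=8 start -> active=3
  pos=8 start -> active=4
  pos=9 end -> active=3
  pos=10 end -> active=2
  pos=10 end -> active=1
  pos=11 end -> active=0
Maximum simultaneous active: 4
Minimum registers needed: 4

4


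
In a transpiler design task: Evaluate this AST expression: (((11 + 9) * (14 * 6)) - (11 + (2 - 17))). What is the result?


Expression: (((11 + 9) * (14 * 6)) - (11 + (2 - 17)))
Evaluating step by step:
  11 + 9 = 20
  14 * 6 = 84
  20 * 84 = 1680
  2 - 17 = -15
  11 + -15 = -4
  1680 - -4 = 1684
Result: 1684

1684


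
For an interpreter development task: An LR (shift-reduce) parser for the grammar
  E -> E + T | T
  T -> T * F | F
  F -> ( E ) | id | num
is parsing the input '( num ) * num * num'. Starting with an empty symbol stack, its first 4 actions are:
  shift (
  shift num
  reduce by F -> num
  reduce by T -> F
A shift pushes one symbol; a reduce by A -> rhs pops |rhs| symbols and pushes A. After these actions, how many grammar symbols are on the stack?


Tracking the symbol stack through each action:
  Action 1: shift '(' : push -> stack = [(] (size 1)
  Action 2: shift 'num' : push -> stack = [(, num] (size 2)
  Action 3: reduce by F -> num : pop 1, push F -> stack = [(, F] (size 2)
  Action 4: reduce by T -> F : pop 1, push T -> stack = [(, T] (size 2)
Final stack size: 2

2


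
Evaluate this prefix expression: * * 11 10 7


Parsing prefix expression: * * 11 10 7
Step 1: Innermost operation '* 11 10'
  11 * 10 = 110
Step 2: Outer operation '* [110] 7'
  110 * 7 = 770

770


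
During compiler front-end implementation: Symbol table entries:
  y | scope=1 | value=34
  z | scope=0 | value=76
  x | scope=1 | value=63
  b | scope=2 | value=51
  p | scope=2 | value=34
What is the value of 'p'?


Searching symbol table for 'p':
  y | scope=1 | value=34
  z | scope=0 | value=76
  x | scope=1 | value=63
  b | scope=2 | value=51
  p | scope=2 | value=34 <- MATCH
Found 'p' at scope 2 with value 34

34


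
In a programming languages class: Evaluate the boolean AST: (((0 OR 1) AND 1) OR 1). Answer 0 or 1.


Step 1: Evaluate inner node
  0 OR 1 = 1
Step 2: Evaluate next node
  1 AND 1 = 1
Step 3: Evaluate root node
  1 OR 1 = 1

1


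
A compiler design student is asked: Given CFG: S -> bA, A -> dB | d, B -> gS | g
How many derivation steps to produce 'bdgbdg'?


Grammar: S -> bA, A -> dB | d, B -> gS | g
Deriving 'bdgbdg':
Step 1: S -> bA => bA
Step 2: A -> dB => bdB
Step 3: B -> gS => bdgS
Step 4: S -> bA => bdgbA
Step 5: A -> dB => bdgbdB
Step 6: B -> g => bdgbdg
Total derivation steps: 6

6


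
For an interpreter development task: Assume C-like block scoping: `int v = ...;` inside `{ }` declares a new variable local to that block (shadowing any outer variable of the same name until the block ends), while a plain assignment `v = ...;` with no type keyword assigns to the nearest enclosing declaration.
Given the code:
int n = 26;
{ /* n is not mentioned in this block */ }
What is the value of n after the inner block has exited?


Analyzing scoping rules:
Outer scope: declares n = 26
Inner block: n is neither redeclared nor assigned -> unchanged
After the block -> 26
Result: 26

26


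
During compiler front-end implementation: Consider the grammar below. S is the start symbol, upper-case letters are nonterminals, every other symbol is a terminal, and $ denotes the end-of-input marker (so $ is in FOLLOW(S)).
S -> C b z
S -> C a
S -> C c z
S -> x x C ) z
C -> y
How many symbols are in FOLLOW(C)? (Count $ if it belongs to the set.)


S is the start symbol and does not occur in any rule body, so FOLLOW(S) = {$}.
Examining every occurrence of C in a rule body:
  S -> C b z : C is followed by terminal 'b' -> add 'b'
  S -> C a : C is followed by terminal 'a' -> add 'a'
  S -> C c z : C is followed by terminal 'c' -> add 'c'
  S -> x x C ) z : C is followed by terminal ')' -> add ')'
  C -> y : C does not occur in the body -> contributes nothing
FOLLOW(C) = {), a, b, c}
Count: 4

4


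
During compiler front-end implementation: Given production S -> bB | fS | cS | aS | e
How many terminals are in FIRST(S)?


Production: S -> bB | fS | cS | aS | e
Examining each alternative for leading terminals:
  S -> bB : first terminal = 'b'
  S -> fS : first terminal = 'f'
  S -> cS : first terminal = 'c'
  S -> aS : first terminal = 'a'
  S -> e : first terminal = 'e'
FIRST(S) = {a, b, c, e, f}
Count: 5

5


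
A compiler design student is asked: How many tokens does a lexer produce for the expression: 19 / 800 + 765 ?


Scanning '19 / 800 + 765'
Token 1: '19' -> integer_literal
Token 2: '/' -> operator
Token 3: '800' -> integer_literal
Token 4: '+' -> operator
Token 5: '765' -> integer_literal
Total tokens: 5

5


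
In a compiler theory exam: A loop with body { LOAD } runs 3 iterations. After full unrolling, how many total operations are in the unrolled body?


Loop body operations: LOAD (1 op per iteration)
Unrolling 3 iterations:
  Iteration 1: LOAD (1 ops)
  Iteration 2: LOAD (1 ops)
  Iteration 3: LOAD (1 ops)
Total: 3 iterations * 1 ops/iter = 3 operations

3


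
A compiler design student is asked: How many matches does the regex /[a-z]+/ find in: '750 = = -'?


Pattern: /[a-z]+/ (identifiers)
Input: '750 = = -'
Scanning for matches:
Total matches: 0

0


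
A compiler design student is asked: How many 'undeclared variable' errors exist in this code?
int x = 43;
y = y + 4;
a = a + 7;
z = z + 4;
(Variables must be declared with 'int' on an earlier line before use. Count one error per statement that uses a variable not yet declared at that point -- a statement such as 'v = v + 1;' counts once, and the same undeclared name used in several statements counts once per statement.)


Scanning code line by line:
  Line 1: declare 'x' -> declared = ['x']
  Line 2: use 'y' -> ERROR (undeclared)
  Line 3: use 'a' -> ERROR (undeclared)
  Line 4: use 'z' -> ERROR (undeclared)
Total undeclared variable errors: 3

3


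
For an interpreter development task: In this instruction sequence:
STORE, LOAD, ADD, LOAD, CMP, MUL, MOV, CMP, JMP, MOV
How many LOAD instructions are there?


Scanning instruction sequence for LOAD:
  Position 1: STORE
  Position 2: LOAD <- MATCH
  Position 3: ADD
  Position 4: LOAD <- MATCH
  Position 5: CMP
  Position 6: MUL
  Position 7: MOV
  Position 8: CMP
  Position 9: JMP
  Position 10: MOV
Matches at positions: [2, 4]
Total LOAD count: 2

2


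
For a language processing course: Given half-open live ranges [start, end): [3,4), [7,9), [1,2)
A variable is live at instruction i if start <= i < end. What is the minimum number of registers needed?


Live ranges:
  Var0: [3, 4)
  Var1: [7, 9)
  Var2: [1, 2)
Sweep-line events (position, delta, active):
  pos=1 start -> active=1
  pos=2 end -> active=0
  pos=3 start -> active=1
  pos=4 end -> active=0
  pos=7 start -> active=1
  pos=9 end -> active=0
Maximum simultaneous active: 1
Minimum registers needed: 1

1


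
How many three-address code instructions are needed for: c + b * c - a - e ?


Expression: c + b * c - a - e
Generating three-address code (respecting * over +/- precedence):
  Instruction 1: t1 = b * c
  Instruction 2: t2 = c + t1
  Instruction 3: t3 = t2 - a
  Instruction 4: t4 = t3 - e
Total instructions: 4

4


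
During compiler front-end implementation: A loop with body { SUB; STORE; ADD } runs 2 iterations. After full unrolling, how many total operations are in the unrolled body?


Loop body operations: SUB, STORE, ADD (3 ops per iteration)
Unrolling 2 iterations:
  Iteration 1: SUB, STORE, ADD (3 ops)
  Iteration 2: SUB, STORE, ADD (3 ops)
Total: 2 iterations * 3 ops/iter = 6 operations

6


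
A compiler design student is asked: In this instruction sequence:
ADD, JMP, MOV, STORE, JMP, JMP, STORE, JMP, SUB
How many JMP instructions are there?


Scanning instruction sequence for JMP:
  Position 1: ADD
  Position 2: JMP <- MATCH
  Position 3: MOV
  Position 4: STORE
  Position 5: JMP <- MATCH
  Position 6: JMP <- MATCH
  Position 7: STORE
  Position 8: JMP <- MATCH
  Position 9: SUB
Matches at positions: [2, 5, 6, 8]
Total JMP count: 4

4


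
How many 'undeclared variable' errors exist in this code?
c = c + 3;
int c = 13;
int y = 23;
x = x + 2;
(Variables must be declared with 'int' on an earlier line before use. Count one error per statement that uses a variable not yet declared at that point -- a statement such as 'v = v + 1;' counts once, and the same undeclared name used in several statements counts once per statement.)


Scanning code line by line:
  Line 1: use 'c' -> ERROR (undeclared)
  Line 2: declare 'c' -> declared = ['c']
  Line 3: declare 'y' -> declared = ['c', 'y']
  Line 4: use 'x' -> ERROR (undeclared)
Total undeclared variable errors: 2

2


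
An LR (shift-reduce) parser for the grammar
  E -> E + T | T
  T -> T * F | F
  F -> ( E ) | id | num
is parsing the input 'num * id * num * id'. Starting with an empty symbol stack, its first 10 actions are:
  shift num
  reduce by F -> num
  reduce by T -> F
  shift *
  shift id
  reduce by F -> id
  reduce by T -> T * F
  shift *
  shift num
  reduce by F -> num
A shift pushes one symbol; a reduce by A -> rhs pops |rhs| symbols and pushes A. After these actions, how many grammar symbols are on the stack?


Tracking the symbol stack through each action:
  Action 1: shift 'num' : push -> stack = [num] (size 1)
  Action 2: reduce by F -> num : pop 1, push F -> stack = [F] (size 1)
  Action 3: reduce by T -> F : pop 1, push T -> stack = [T] (size 1)
  Action 4: shift '*' : push -> stack = [T, *] (size 2)
  Action 5: shift 'id' : push -> stack = [T, *, id] (size 3)
  Action 6: reduce by F -> id : pop 1, push F -> stack = [T, *, F] (size 3)
  Action 7: reduce by T -> T * F : pop 3, push T -> stack = [T] (size 1)
  Action 8: shift '*' : push -> stack = [T, *] (size 2)
  Action 9: shift 'num' : push -> stack = [T, *, num] (size 3)
  Action 10: reduce by F -> num : pop 1, push F -> stack = [T, *, F] (size 3)
Final stack size: 3

3


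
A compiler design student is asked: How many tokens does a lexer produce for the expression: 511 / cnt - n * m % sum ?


Scanning '511 / cnt - n * m % sum'
Token 1: '511' -> integer_literal
Token 2: '/' -> operator
Token 3: 'cnt' -> identifier
Token 4: '-' -> operator
Token 5: 'n' -> identifier
Token 6: '*' -> operator
Token 7: 'm' -> identifier
Token 8: '%' -> operator
Token 9: 'sum' -> identifier
Total tokens: 9

9


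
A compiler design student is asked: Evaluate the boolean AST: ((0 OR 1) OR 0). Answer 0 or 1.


Step 1: Evaluate inner node
  0 OR 1 = 1
Step 2: Evaluate root node
  1 OR 0 = 1

1


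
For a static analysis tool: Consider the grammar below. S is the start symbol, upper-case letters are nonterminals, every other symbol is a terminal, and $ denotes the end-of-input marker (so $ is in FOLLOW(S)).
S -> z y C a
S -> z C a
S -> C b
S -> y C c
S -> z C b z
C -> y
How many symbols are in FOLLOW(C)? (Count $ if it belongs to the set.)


S is the start symbol and does not occur in any rule body, so FOLLOW(S) = {$}.
Examining every occurrence of C in a rule body:
  S -> z y C a : C is followed by terminal 'a' -> add 'a'
  S -> z C a : C is followed by terminal 'a' -> add 'a' (already in the set)
  S -> C b : C is followed by terminal 'b' -> add 'b'
  S -> y C c : C is followed by terminal 'c' -> add 'c'
  S -> z C b z : C is followed by terminal 'b' -> add 'b' (already in the set)
  C -> y : C does not occur in the body -> contributes nothing
FOLLOW(C) = {a, b, c}
Count: 3

3


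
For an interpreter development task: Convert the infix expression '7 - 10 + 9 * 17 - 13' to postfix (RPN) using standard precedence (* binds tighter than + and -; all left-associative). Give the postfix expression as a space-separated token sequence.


Applying the shunting-yard algorithm:
  Operand 7 -> output
  Push '-' onto operator stack -> op-stack: [-]
  Operand 10 -> output
  See '+' (prec 1); top '-' (prec 1) >= it -> pop '-' to output
  Push '+' onto operator stack -> op-stack: [+]
  Operand 9 -> output
  Push '*' onto operator stack -> op-stack: [+, *]
  Operand 17 -> output
  See '-' (prec 1); top '*' (prec 2) >= it -> pop '*' to output
  See '-' (prec 1); top '+' (prec 1) >= it -> pop '+' to output
  Push '-' onto operator stack -> op-stack: [-]
  Operand 13 -> output
  End of input: pop '-' to output
Postfix result: 7 10 - 9 17 * + 13 -

7 10 - 9 17 * + 13 -


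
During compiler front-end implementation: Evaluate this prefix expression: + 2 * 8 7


Parsing prefix expression: + 2 * 8 7
Step 1: Innermost operation '* 8 7'
  8 * 7 = 56
Step 2: Outer operation '+ 2 [56]'
  2 + 56 = 58

58


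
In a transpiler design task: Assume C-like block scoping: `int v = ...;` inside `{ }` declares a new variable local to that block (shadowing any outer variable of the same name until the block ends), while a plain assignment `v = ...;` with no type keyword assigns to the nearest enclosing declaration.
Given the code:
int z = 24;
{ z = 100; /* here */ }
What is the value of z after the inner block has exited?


Analyzing scoping rules:
Outer scope: declares z = 24
Inner block: 'z = 100;' has no type keyword, so it is an assignment to the outer z (no shadowing)
The assignment changed the outer variable itself, so the new value persists after the block -> 100
Result: 100

100


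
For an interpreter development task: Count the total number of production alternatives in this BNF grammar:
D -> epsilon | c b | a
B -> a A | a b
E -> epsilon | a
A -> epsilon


Counting alternatives per rule:
  D: 3 alternative(s)
  B: 2 alternative(s)
  E: 2 alternative(s)
  A: 1 alternative(s)
Sum: 3 + 2 + 2 + 1 = 8

8


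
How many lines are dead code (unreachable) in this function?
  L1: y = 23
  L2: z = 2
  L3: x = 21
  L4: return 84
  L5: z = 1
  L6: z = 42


Analyzing control flow:
  L1: reachable (before return)
  L2: reachable (before return)
  L3: reachable (before return)
  L4: reachable (return statement)
  L5: DEAD (after return at L4)
  L6: DEAD (after return at L4)
Return at L4, total lines = 6
Dead lines: L5 through L6
Count: 2

2


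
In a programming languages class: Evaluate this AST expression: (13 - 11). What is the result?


Expression: (13 - 11)
Evaluating step by step:
  13 - 11 = 2
Result: 2

2


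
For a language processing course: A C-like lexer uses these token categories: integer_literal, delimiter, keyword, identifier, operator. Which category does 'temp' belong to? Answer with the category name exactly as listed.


Token: 'temp'
Checking categories:
  identifier: YES
  integer_literal: no
  operator: no
  keyword: no
  delimiter: no
Category: identifier

identifier


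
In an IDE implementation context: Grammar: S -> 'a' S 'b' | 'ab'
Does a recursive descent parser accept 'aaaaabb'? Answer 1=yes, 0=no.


Grammar accepts strings of the form a^n b^n (n >= 1)
Word: 'aaaaabb'
Counting: 5 a's and 2 b's
Check: 5 == 2? No
Mismatch: a-count != b-count
Rejected

0


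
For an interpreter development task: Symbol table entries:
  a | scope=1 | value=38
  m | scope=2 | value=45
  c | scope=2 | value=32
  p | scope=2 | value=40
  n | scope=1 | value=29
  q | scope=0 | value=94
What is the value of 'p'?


Searching symbol table for 'p':
  a | scope=1 | value=38
  m | scope=2 | value=45
  c | scope=2 | value=32
  p | scope=2 | value=40 <- MATCH
  n | scope=1 | value=29
  q | scope=0 | value=94
Found 'p' at scope 2 with value 40

40


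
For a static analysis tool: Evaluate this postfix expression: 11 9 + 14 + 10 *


Processing tokens left to right:
Push 11, Push 9
Pop 11 and 9, compute 11 + 9 = 20, push 20
Push 14
Pop 20 and 14, compute 20 + 14 = 34, push 34
Push 10
Pop 34 and 10, compute 34 * 10 = 340, push 340
Stack result: 340

340


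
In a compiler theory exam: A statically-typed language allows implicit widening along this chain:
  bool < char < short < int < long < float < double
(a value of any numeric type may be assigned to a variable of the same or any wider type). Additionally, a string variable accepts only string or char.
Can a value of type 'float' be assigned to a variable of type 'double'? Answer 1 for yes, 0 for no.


Target variable type: double
Source value type: float
Numeric ranks: float=5, double=6
Widening allowed iff rank(source) <= rank(target): 5 <= 6? Yes
Result: 1

1


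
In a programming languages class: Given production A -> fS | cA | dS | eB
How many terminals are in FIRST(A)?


Production: A -> fS | cA | dS | eB
Examining each alternative for leading terminals:
  A -> fS : first terminal = 'f'
  A -> cA : first terminal = 'c'
  A -> dS : first terminal = 'd'
  A -> eB : first terminal = 'e'
FIRST(A) = {c, d, e, f}
Count: 4

4


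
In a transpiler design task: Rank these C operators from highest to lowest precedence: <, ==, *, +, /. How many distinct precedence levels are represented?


Looking up precedence for each operator:
  < -> precedence 4
  == -> precedence 3
  * -> precedence 6
  + -> precedence 5
  / -> precedence 6
Sorted highest to lowest: *, /, +, <, ==
Distinct precedence values: [6, 5, 4, 3]
Number of distinct levels: 4

4


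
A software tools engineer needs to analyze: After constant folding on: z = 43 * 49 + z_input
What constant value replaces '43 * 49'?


Identifying constant sub-expression:
  Original: z = 43 * 49 + z_input
  43 and 49 are both compile-time constants
  Evaluating: 43 * 49 = 2107
  After folding: z = 2107 + z_input

2107


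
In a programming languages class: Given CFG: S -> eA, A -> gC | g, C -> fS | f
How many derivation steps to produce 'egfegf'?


Grammar: S -> eA, A -> gC | g, C -> fS | f
Deriving 'egfegf':
Step 1: S -> eA => eA
Step 2: A -> gC => egC
Step 3: C -> fS => egfS
Step 4: S -> eA => egfeA
Step 5: A -> gC => egfegC
Step 6: C -> f => egfegf
Total derivation steps: 6

6


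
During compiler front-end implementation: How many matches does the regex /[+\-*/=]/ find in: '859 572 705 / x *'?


Pattern: /[+\-*/=]/ (operators)
Input: '859 572 705 / x *'
Scanning for matches:
  Match 1: '/'
  Match 2: '*'
Total matches: 2

2


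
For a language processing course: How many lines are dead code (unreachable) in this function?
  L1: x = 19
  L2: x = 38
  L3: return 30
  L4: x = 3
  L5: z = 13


Analyzing control flow:
  L1: reachable (before return)
  L2: reachable (before return)
  L3: reachable (return statement)
  L4: DEAD (after return at L3)
  L5: DEAD (after return at L3)
Return at L3, total lines = 5
Dead lines: L4 through L5
Count: 2

2


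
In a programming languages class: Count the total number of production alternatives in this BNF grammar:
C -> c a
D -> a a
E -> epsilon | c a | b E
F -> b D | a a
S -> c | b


Counting alternatives per rule:
  C: 1 alternative(s)
  D: 1 alternative(s)
  E: 3 alternative(s)
  F: 2 alternative(s)
  S: 2 alternative(s)
Sum: 1 + 1 + 3 + 2 + 2 = 9

9


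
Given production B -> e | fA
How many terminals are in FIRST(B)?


Production: B -> e | fA
Examining each alternative for leading terminals:
  B -> e : first terminal = 'e'
  B -> fA : first terminal = 'f'
FIRST(B) = {e, f}
Count: 2

2


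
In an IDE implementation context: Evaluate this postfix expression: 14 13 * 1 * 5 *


Processing tokens left to right:
Push 14, Push 13
Pop 14 and 13, compute 14 * 13 = 182, push 182
Push 1
Pop 182 and 1, compute 182 * 1 = 182, push 182
Push 5
Pop 182 and 5, compute 182 * 5 = 910, push 910
Stack result: 910

910


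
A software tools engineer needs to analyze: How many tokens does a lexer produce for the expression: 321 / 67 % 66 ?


Scanning '321 / 67 % 66'
Token 1: '321' -> integer_literal
Token 2: '/' -> operator
Token 3: '67' -> integer_literal
Token 4: '%' -> operator
Token 5: '66' -> integer_literal
Total tokens: 5

5


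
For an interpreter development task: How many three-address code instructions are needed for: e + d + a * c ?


Expression: e + d + a * c
Generating three-address code (respecting * over +/- precedence):
  Instruction 1: t1 = a * c
  Instruction 2: t2 = e + d
  Instruction 3: t3 = t2 + t1
Total instructions: 3

3


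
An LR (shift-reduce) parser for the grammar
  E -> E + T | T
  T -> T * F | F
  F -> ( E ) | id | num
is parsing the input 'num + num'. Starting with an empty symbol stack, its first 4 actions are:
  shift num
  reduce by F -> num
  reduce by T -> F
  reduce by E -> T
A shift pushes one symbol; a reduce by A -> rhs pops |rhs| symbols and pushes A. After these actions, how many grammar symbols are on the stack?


Tracking the symbol stack through each action:
  Action 1: shift 'num' : push -> stack = [num] (size 1)
  Action 2: reduce by F -> num : pop 1, push F -> stack = [F] (size 1)
  Action 3: reduce by T -> F : pop 1, push T -> stack = [T] (size 1)
  Action 4: reduce by E -> T : pop 1, push E -> stack = [E] (size 1)
Final stack size: 1

1


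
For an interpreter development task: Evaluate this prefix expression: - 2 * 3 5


Parsing prefix expression: - 2 * 3 5
Step 1: Innermost operation '* 3 5'
  3 * 5 = 15
Step 2: Outer operation '- 2 [15]'
  2 - 15 = -13

-13


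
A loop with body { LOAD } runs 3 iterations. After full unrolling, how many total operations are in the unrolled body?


Loop body operations: LOAD (1 op per iteration)
Unrolling 3 iterations:
  Iteration 1: LOAD (1 ops)
  Iteration 2: LOAD (1 ops)
  Iteration 3: LOAD (1 ops)
Total: 3 iterations * 1 ops/iter = 3 operations

3


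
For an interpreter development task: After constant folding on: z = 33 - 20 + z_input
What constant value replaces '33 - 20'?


Identifying constant sub-expression:
  Original: z = 33 - 20 + z_input
  33 and 20 are both compile-time constants
  Evaluating: 33 - 20 = 13
  After folding: z = 13 + z_input

13


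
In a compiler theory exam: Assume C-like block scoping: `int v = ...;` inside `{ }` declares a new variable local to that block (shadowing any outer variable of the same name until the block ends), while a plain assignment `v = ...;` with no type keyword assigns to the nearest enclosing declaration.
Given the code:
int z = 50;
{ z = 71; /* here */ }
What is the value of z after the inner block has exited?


Analyzing scoping rules:
Outer scope: declares z = 50
Inner block: 'z = 71;' has no type keyword, so it is an assignment to the outer z (no shadowing)
The assignment changed the outer variable itself, so the new value persists after the block -> 71
Result: 71

71


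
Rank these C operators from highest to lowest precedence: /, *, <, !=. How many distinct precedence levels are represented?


Looking up precedence for each operator:
  / -> precedence 6
  * -> precedence 6
  < -> precedence 4
  != -> precedence 3
Sorted highest to lowest: /, *, <, !=
Distinct precedence values: [6, 4, 3]
Number of distinct levels: 3

3


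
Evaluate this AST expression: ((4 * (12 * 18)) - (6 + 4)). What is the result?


Expression: ((4 * (12 * 18)) - (6 + 4))
Evaluating step by step:
  12 * 18 = 216
  4 * 216 = 864
  6 + 4 = 10
  864 - 10 = 854
Result: 854

854


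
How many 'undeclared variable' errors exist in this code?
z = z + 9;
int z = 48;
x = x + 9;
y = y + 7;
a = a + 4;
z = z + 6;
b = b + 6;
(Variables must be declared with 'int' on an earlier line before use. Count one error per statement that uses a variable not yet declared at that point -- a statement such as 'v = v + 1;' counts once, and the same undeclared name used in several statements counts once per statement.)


Scanning code line by line:
  Line 1: use 'z' -> ERROR (undeclared)
  Line 2: declare 'z' -> declared = ['z']
  Line 3: use 'x' -> ERROR (undeclared)
  Line 4: use 'y' -> ERROR (undeclared)
  Line 5: use 'a' -> ERROR (undeclared)
  Line 6: use 'z' -> OK (declared)
  Line 7: use 'b' -> ERROR (undeclared)
Total undeclared variable errors: 5

5


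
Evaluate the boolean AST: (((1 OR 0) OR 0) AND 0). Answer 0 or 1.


Step 1: Evaluate inner node
  1 OR 0 = 1
Step 2: Evaluate next node
  1 OR 0 = 1
Step 3: Evaluate root node
  1 AND 0 = 0

0


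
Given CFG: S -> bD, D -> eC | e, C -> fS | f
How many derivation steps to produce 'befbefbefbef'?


Grammar: S -> bD, D -> eC | e, C -> fS | f
Deriving 'befbefbefbef':
Step 1: S -> bD => bD
Step 2: D -> eC => beC
Step 3: C -> fS => befS
Step 4: S -> bD => befbD
Step 5: D -> eC => befbeC
Step 6: C -> fS => befbefS
Step 7: S -> bD => befbefbD
Step 8: D -> eC => befbefbeC
Step 9: C -> fS => befbefbefS
Step 10: S -> bD => befbefbefbD
Step 11: D -> eC => befbefbefbeC
Step 12: C -> f => befbefbefbef
Total derivation steps: 12

12


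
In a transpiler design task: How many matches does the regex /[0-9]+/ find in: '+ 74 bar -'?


Pattern: /[0-9]+/ (int literals)
Input: '+ 74 bar -'
Scanning for matches:
  Match 1: '74'
Total matches: 1

1


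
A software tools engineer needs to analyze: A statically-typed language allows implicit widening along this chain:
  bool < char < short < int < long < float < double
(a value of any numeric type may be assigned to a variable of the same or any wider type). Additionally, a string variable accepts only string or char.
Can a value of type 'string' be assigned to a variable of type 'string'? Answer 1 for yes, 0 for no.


Target variable type: string
Source value type: string
Rule: string accepts only {string, char}
  source 'string' in {string, char}? Yes
Result: 1

1


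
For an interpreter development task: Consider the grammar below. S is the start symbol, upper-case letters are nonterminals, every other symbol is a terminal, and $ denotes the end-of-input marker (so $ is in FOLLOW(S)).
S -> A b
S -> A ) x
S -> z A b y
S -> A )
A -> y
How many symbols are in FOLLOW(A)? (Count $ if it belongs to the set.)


S is the start symbol and does not occur in any rule body, so FOLLOW(S) = {$}.
Examining every occurrence of A in a rule body:
  S -> A b : A is followed by terminal 'b' -> add 'b'
  S -> A ) x : A is followed by terminal ')' -> add ')'
  S -> z A b y : A is followed by terminal 'b' -> add 'b' (already in the set)
  S -> A ) : A is followed by terminal ')' -> add ')' (already in the set)
  A -> y : A does not occur in the body -> contributes nothing
FOLLOW(A) = {), b}
Count: 2

2


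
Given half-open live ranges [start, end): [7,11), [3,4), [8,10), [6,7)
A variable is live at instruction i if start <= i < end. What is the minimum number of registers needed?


Live ranges:
  Var0: [7, 11)
  Var1: [3, 4)
  Var2: [8, 10)
  Var3: [6, 7)
Sweep-line events (position, delta, active):
  pos=3 start -> active=1
  pos=4 end -> active=0
  pos=6 start -> active=1
  pos=7 end -> active=0
  pos=7 start -> active=1
  pos=8 start -> active=2
  pos=10 end -> active=1
  pos=11 end -> active=0
Maximum simultaneous active: 2
Minimum registers needed: 2

2


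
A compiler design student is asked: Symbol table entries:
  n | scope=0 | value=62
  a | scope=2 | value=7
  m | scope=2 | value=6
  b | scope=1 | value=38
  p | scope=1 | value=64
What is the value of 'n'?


Searching symbol table for 'n':
  n | scope=0 | value=62 <- MATCH
  a | scope=2 | value=7
  m | scope=2 | value=6
  b | scope=1 | value=38
  p | scope=1 | value=64
Found 'n' at scope 0 with value 62

62


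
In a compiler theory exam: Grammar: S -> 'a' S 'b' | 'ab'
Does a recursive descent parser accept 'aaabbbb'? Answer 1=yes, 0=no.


Grammar accepts strings of the form a^n b^n (n >= 1)
Word: 'aaabbbb'
Counting: 3 a's and 4 b's
Check: 3 == 4? No
Mismatch: a-count != b-count
Rejected

0


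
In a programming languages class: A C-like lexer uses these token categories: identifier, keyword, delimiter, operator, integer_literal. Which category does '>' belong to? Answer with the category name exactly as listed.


Token: '>'
Checking categories:
  identifier: no
  integer_literal: no
  operator: YES
  keyword: no
  delimiter: no
Category: operator

operator


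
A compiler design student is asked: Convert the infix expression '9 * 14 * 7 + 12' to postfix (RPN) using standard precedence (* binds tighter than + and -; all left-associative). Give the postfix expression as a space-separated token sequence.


Applying the shunting-yard algorithm:
  Operand 9 -> output
  Push '*' onto operator stack -> op-stack: [*]
  Operand 14 -> output
  See '*' (prec 2); top '*' (prec 2) >= it -> pop '*' to output
  Push '*' onto operator stack -> op-stack: [*]
  Operand 7 -> output
  See '+' (prec 1); top '*' (prec 2) >= it -> pop '*' to output
  Push '+' onto operator stack -> op-stack: [+]
  Operand 12 -> output
  End of input: pop '+' to output
Postfix result: 9 14 * 7 * 12 +

9 14 * 7 * 12 +


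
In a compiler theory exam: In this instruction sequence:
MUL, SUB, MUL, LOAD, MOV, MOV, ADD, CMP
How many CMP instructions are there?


Scanning instruction sequence for CMP:
  Position 1: MUL
  Position 2: SUB
  Position 3: MUL
  Position 4: LOAD
  Position 5: MOV
  Position 6: MOV
  Position 7: ADD
  Position 8: CMP <- MATCH
Matches at positions: [8]
Total CMP count: 1

1


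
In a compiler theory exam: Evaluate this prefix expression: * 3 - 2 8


Parsing prefix expression: * 3 - 2 8
Step 1: Innermost operation '- 2 8'
  2 - 8 = -6
Step 2: Outer operation '* 3 [-6]'
  3 * -6 = -18

-18


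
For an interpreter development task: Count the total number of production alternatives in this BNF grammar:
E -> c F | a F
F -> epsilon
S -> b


Counting alternatives per rule:
  E: 2 alternative(s)
  F: 1 alternative(s)
  S: 1 alternative(s)
Sum: 2 + 1 + 1 = 4

4


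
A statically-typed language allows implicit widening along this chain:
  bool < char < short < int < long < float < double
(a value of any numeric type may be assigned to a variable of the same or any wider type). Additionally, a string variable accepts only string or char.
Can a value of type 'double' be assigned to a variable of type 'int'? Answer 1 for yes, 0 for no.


Target variable type: int
Source value type: double
Numeric ranks: double=6, int=3
Widening allowed iff rank(source) <= rank(target): 6 <= 3? No
Result: 0

0


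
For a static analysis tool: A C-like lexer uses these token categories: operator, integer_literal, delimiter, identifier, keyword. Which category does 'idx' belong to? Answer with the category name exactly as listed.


Token: 'idx'
Checking categories:
  identifier: YES
  integer_literal: no
  operator: no
  keyword: no
  delimiter: no
Category: identifier

identifier


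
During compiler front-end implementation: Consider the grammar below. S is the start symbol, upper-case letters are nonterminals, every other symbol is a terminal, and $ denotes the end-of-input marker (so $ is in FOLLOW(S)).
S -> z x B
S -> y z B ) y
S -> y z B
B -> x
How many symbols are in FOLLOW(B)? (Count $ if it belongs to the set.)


S is the start symbol and does not occur in any rule body, so FOLLOW(S) = {$}.
Examining every occurrence of B in a rule body:
  S -> z x B : B is at the right end -> add FOLLOW(S) = {$}
  S -> y z B ) y : B is followed by terminal ')' -> add ')'
  S -> y z B : B is at the right end -> add FOLLOW(S) = {$} (already in the set)
  B -> x : B does not occur in the body -> contributes nothing
FOLLOW(B) = {), $}
Count: 2

2


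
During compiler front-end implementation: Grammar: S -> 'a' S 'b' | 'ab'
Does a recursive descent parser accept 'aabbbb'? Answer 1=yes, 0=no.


Grammar accepts strings of the form a^n b^n (n >= 1)
Word: 'aabbbb'
Counting: 2 a's and 4 b's
Check: 2 == 4? No
Mismatch: a-count != b-count
Rejected

0


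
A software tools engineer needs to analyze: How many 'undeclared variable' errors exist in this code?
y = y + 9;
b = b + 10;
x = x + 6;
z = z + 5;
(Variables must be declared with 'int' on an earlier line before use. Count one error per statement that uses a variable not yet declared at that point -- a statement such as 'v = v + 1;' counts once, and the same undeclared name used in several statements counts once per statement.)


Scanning code line by line:
  Line 1: use 'y' -> ERROR (undeclared)
  Line 2: use 'b' -> ERROR (undeclared)
  Line 3: use 'x' -> ERROR (undeclared)
  Line 4: use 'z' -> ERROR (undeclared)
Total undeclared variable errors: 4

4


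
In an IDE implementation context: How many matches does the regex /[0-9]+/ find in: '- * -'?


Pattern: /[0-9]+/ (int literals)
Input: '- * -'
Scanning for matches:
Total matches: 0

0


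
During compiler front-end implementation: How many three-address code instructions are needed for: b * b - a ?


Expression: b * b - a
Generating three-address code (respecting * over +/- precedence):
  Instruction 1: t1 = b * b
  Instruction 2: t2 = t1 - a
Total instructions: 2

2


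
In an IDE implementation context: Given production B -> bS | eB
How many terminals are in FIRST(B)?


Production: B -> bS | eB
Examining each alternative for leading terminals:
  B -> bS : first terminal = 'b'
  B -> eB : first terminal = 'e'
FIRST(B) = {b, e}
Count: 2

2


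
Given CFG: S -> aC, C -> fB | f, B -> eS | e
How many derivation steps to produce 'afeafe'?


Grammar: S -> aC, C -> fB | f, B -> eS | e
Deriving 'afeafe':
Step 1: S -> aC => aC
Step 2: C -> fB => afB
Step 3: B -> eS => afeS
Step 4: S -> aC => afeaC
Step 5: C -> fB => afeafB
Step 6: B -> e => afeafe
Total derivation steps: 6

6


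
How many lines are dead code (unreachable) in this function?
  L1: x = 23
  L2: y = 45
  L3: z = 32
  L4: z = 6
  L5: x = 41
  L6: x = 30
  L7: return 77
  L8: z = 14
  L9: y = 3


Analyzing control flow:
  L1: reachable (before return)
  L2: reachable (before return)
  L3: reachable (before return)
  L4: reachable (before return)
  L5: reachable (before return)
  L6: reachable (before return)
  L7: reachable (return statement)
  L8: DEAD (after return at L7)
  L9: DEAD (after return at L7)
Return at L7, total lines = 9
Dead lines: L8 through L9
Count: 2

2


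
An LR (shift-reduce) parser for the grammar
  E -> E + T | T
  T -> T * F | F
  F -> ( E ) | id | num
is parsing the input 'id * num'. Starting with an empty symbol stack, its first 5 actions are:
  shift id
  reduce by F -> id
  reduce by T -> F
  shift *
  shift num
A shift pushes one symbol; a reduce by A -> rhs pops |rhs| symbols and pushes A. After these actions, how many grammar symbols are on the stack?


Tracking the symbol stack through each action:
  Action 1: shift 'id' : push -> stack = [id] (size 1)
  Action 2: reduce by F -> id : pop 1, push F -> stack = [F] (size 1)
  Action 3: reduce by T -> F : pop 1, push T -> stack = [T] (size 1)
  Action 4: shift '*' : push -> stack = [T, *] (size 2)
  Action 5: shift 'num' : push -> stack = [T, *, num] (size 3)
Final stack size: 3

3


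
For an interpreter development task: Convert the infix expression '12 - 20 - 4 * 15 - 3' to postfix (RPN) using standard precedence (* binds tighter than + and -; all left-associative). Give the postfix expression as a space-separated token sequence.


Applying the shunting-yard algorithm:
  Operand 12 -> output
  Push '-' onto operator stack -> op-stack: [-]
  Operand 20 -> output
  See '-' (prec 1); top '-' (prec 1) >= it -> pop '-' to output
  Push '-' onto operator stack -> op-stack: [-]
  Operand 4 -> output
  Push '*' onto operator stack -> op-stack: [-, *]
  Operand 15 -> output
  See '-' (prec 1); top '*' (prec 2) >= it -> pop '*' to output
  See '-' (prec 1); top '-' (prec 1) >= it -> pop '-' to output
  Push '-' onto operator stack -> op-stack: [-]
  Operand 3 -> output
  End of input: pop '-' to output
Postfix result: 12 20 - 4 15 * - 3 -

12 20 - 4 15 * - 3 -


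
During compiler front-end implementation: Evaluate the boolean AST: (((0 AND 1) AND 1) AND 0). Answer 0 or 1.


Step 1: Evaluate inner node
  0 AND 1 = 0
Step 2: Evaluate next node
  0 AND 1 = 0
Step 3: Evaluate root node
  0 AND 0 = 0

0


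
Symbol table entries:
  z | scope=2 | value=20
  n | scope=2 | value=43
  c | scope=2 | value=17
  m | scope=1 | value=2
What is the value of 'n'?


Searching symbol table for 'n':
  z | scope=2 | value=20
  n | scope=2 | value=43 <- MATCH
  c | scope=2 | value=17
  m | scope=1 | value=2
Found 'n' at scope 2 with value 43

43


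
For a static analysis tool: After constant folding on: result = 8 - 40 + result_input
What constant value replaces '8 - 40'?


Identifying constant sub-expression:
  Original: result = 8 - 40 + result_input
  8 and 40 are both compile-time constants
  Evaluating: 8 - 40 = -32
  After folding: result = -32 + result_input

-32


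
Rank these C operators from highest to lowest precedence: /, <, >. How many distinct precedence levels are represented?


Looking up precedence for each operator:
  / -> precedence 6
  < -> precedence 4
  > -> precedence 4
Sorted highest to lowest: /, <, >
Distinct precedence values: [6, 4]
Number of distinct levels: 2

2


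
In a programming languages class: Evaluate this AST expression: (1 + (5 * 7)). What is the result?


Expression: (1 + (5 * 7))
Evaluating step by step:
  5 * 7 = 35
  1 + 35 = 36
Result: 36

36


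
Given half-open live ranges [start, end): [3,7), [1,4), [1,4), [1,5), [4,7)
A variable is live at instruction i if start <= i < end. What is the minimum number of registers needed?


Live ranges:
  Var0: [3, 7)
  Var1: [1, 4)
  Var2: [1, 4)
  Var3: [1, 5)
  Var4: [4, 7)
Sweep-line events (position, delta, active):
  pos=1 start -> active=1
  pos=1 start -> active=2
  pos=1 start -> active=3
  pos=3 start -> active=4
  pos=4 end -> active=3
  pos=4 end -> active=2
  pos=4 start -> active=3
  pos=5 end -> active=2
  pos=7 end -> active=1
  pos=7 end -> active=0
Maximum simultaneous active: 4
Minimum registers needed: 4

4


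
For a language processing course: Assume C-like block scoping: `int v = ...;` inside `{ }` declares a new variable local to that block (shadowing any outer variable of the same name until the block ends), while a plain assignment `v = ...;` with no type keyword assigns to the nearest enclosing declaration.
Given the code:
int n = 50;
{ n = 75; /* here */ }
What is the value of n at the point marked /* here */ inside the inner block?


Analyzing scoping rules:
Outer scope: declares n = 50
Inner block: 'n = 75;' has no type keyword, so it is an assignment to the outer n (no shadowing)
Inside the block, after the assignment -> 75
Result: 75

75


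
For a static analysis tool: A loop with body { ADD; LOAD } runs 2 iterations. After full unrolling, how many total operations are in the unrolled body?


Loop body operations: ADD, LOAD (2 ops per iteration)
Unrolling 2 iterations:
  Iteration 1: ADD, LOAD (2 ops)
  Iteration 2: ADD, LOAD (2 ops)
Total: 2 iterations * 2 ops/iter = 4 operations

4


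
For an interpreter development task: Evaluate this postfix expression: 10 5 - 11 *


Processing tokens left to right:
Push 10, Push 5
Pop 10 and 5, compute 10 - 5 = 5, push 5
Push 11
Pop 5 and 11, compute 5 * 11 = 55, push 55
Stack result: 55

55


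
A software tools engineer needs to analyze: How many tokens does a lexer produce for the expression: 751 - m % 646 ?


Scanning '751 - m % 646'
Token 1: '751' -> integer_literal
Token 2: '-' -> operator
Token 3: 'm' -> identifier
Token 4: '%' -> operator
Token 5: '646' -> integer_literal
Total tokens: 5

5


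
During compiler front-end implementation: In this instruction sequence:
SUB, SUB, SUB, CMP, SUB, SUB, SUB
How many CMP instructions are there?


Scanning instruction sequence for CMP:
  Position 1: SUB
  Position 2: SUB
  Position 3: SUB
  Position 4: CMP <- MATCH
  Position 5: SUB
  Position 6: SUB
  Position 7: SUB
Matches at positions: [4]
Total CMP count: 1

1
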